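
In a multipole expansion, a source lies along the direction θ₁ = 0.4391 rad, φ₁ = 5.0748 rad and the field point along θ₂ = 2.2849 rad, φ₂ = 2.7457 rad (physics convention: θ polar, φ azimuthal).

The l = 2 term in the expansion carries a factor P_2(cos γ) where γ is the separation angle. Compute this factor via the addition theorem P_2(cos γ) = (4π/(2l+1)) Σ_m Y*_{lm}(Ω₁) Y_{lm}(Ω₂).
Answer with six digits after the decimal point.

0.493249

Addition theorem: P_2(cos γ) = (4π/5) Σ_m Y*_{lm}(Ω₁) Y_{lm}(Ω₂), m = −2…2:
  m=-2: -0.052262-0.046285i × +0.154976+0.156969i = -0.000834-0.015377i  (running Σ = -0.000834-0.015377i)
  m=-1: +0.105392-0.277964i × +0.352780+0.147448i = +0.078165-0.082520i  (running Σ = +0.077331-0.097897i)
  m=0: +0.459780-0.000000i × +0.090467+0.000000i = +0.041595+0.000000i  (running Σ = +0.118926-0.097897i)
  m=1: -0.105392-0.277964i × -0.352780+0.147448i = +0.078165+0.082520i  (running Σ = +0.197092-0.015377i)
  m=2: -0.052262+0.046285i × +0.154976-0.156969i = -0.000834+0.015377i  (running Σ = +0.196258+0.000000i)
Σ over m = +0.196258+0.000000i; ×(4π/5) → +0.493249+0.000000i. Real part: 0.493249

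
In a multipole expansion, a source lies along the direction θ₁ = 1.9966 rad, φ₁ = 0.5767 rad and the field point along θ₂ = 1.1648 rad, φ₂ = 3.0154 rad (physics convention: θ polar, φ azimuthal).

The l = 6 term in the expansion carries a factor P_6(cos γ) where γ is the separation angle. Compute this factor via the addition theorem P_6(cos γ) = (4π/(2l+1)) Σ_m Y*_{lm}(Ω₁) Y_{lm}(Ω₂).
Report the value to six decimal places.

-0.393892

Term-by-term m-sum for l=6 (normalisation 4π/13 = 0.966644):
  m=-6: Y*=-0.26174 - 0.08633j  Y=0.21111 + 0.19951j  product -0.03803 - 0.07044j
  m=-5: Y*=0.41868 - 0.11052j  Y=-0.34926 - 0.25517j  product -0.17443 - 0.06823j
  m=-4: Y*=-0.14445 + 0.15948j  Y=0.15922 + 0.08797j  product -0.03703 + 0.01268j
  m=-3: Y*=-0.03621 + 0.22539j  Y=0.23805 + 0.09469j  product -0.02996 + 0.05022j
  m=-2: Y*=-0.12160 - 0.27421j  Y=-0.26744 - 0.06897j  product 0.01361 + 0.08172j
  m=-1: Y*=-0.10941 - 0.07117j  Y=-0.16662 - 0.02114j  product 0.01673 + 0.01417j
  m=+0: Y*=0.31100 + 0.00000j  Y=0.29181 + 0.00000j  product 0.09075 + 0.00000j
  m=+1: Y*=0.10941 - 0.07117j  Y=0.16662 - 0.02114j  product 0.01673 - 0.01417j
  m=+2: Y*=-0.12160 + 0.27421j  Y=-0.26744 + 0.06897j  product 0.01361 - 0.08172j
  m=+3: Y*=0.03621 + 0.22539j  Y=-0.23805 + 0.09469j  product -0.02996 - 0.05022j
  m=+4: Y*=-0.14445 - 0.15948j  Y=0.15922 - 0.08797j  product -0.03703 - 0.01268j
  m=+5: Y*=-0.41868 - 0.11052j  Y=0.34926 - 0.25517j  product -0.17443 + 0.06823j
  m=+6: Y*=-0.26174 + 0.08633j  Y=0.21111 - 0.19951j  product -0.03803 + 0.07044j
Total Σ_m = -0.40748 + 0.00000j. Multiply by 0.966644: -0.39389 + 0.00000j. P_6(cos γ) = -0.393892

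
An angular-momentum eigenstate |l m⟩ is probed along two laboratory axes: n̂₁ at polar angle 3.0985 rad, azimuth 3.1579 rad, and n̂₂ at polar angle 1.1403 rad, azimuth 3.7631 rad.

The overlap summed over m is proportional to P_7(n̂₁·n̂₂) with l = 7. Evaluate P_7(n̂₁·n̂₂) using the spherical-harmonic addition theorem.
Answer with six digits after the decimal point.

0.052070

Addition theorem: P_7(cos γ) = (4π/15) Σ_m Y*_{lm}(Ω₁) Y_{lm}(Ω₂), m = −7…7:
  [-7]  conj(Y_{7,-7})(Ω₁) = -0.000000-0.000000i ; Y_{7,-7}(Ω₂) = +0.090602-0.239371i ; Δ = -0.000000+0.000000i
  [-6]  conj(Y_{7,-6})(Ω₁) = -0.000000-0.000000i ; Y_{7,-6}(Ω₂) = -0.366050+0.243742i ; Δ = +0.000000-0.000000i
  [-5]  conj(Y_{7,-5})(Ω₁) = -0.000001-0.000000i ; Y_{7,-5}(Ω₂) = +0.287301+0.009788i ; Δ = -0.000000-0.000000i
  [-4]  conj(Y_{7,-4})(Ω₁) = -0.000025-0.000002i ; Y_{7,-4}(Ω₂) = +0.121853+0.093708i ; Δ = -0.000003-0.000003i
  [-3]  conj(Y_{7,-3})(Ω₁) = -0.000703-0.000034i ; Y_{7,-3}(Ω₂) = -0.099931-0.330377i ; Δ = +0.000059+0.000236i
  [-2]  conj(Y_{7,-2})(Ω₁) = -0.013822-0.000451i ; Y_{7,-2}(Ω₂) = +0.003124-0.009188i ; Δ = -0.000047+0.000126i
  [-1]  conj(Y_{7,-1})(Ω₁) = -0.173884-0.002836i ; Y_{7,-1}(Ω₂) = -0.271995+0.194799i ; Δ = +0.047848-0.033101i
  [+0]  conj(Y_{7,0})(Ω₁) = -1.064327-0.000000i ; Y_{7,0}(Ω₂) = +0.031531+0.000000i ; Δ = -0.033559-0.000000i
  [+1]  conj(Y_{7,1})(Ω₁) = +0.173884-0.002836i ; Y_{7,1}(Ω₂) = +0.271995+0.194799i ; Δ = +0.047848+0.033101i
  [+2]  conj(Y_{7,2})(Ω₁) = -0.013822+0.000451i ; Y_{7,2}(Ω₂) = +0.003124+0.009188i ; Δ = -0.000047-0.000126i
  [+3]  conj(Y_{7,3})(Ω₁) = +0.000703-0.000034i ; Y_{7,3}(Ω₂) = +0.099931-0.330377i ; Δ = +0.000059-0.000236i
  [+4]  conj(Y_{7,4})(Ω₁) = -0.000025+0.000002i ; Y_{7,4}(Ω₂) = +0.121853-0.093708i ; Δ = -0.000003+0.000003i
  [+5]  conj(Y_{7,5})(Ω₁) = +0.000001-0.000000i ; Y_{7,5}(Ω₂) = -0.287301+0.009788i ; Δ = -0.000000+0.000000i
  [+6]  conj(Y_{7,6})(Ω₁) = -0.000000+0.000000i ; Y_{7,6}(Ω₂) = -0.366050-0.243742i ; Δ = +0.000000+0.000000i
  [+7]  conj(Y_{7,7})(Ω₁) = +0.000000-0.000000i ; Y_{7,7}(Ω₂) = -0.090602-0.239371i ; Δ = -0.000000-0.000000i
Accumulated sum +0.062154-0.000000i; after 4π/(2l+1) scaling, +0.052070-0.000000i ⇒ P_7 = 0.052070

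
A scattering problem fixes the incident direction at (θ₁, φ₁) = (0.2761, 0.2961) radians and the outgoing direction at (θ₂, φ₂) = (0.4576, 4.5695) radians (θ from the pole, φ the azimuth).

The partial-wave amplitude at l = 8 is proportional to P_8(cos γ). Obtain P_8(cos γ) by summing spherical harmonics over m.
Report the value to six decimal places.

-0.077872

Expand P_8 via completeness: Σ_{m} conj(Y_{8,m}) at Ω₁ times Y_{8,m} at Ω₂ —
  [-8]  conj(Y_{8,-8})(Ω₁) = -0.00001 + 0.00001j ; Y_{8,-8}(Ω₂) = 0.00031 + 0.00068j ; Δ = -0.00000 - 0.00000j
  [-7]  conj(Y_{8,-7})(Ω₁) = -0.00011 + 0.00019j ; Y_{8,-7}(Ω₂) = 0.00511 - 0.00328j ; Δ = 0.00000 + 0.00000j
  [-6]  conj(Y_{8,-6})(Ω₁) = -0.00041 + 0.00195j ; Y_{8,-6}(Ω₂) = -0.02028 - 0.02343j ; Δ = 0.00005 - 0.00003j
  [-5]  conj(Y_{8,-5})(Ω₁) = 0.00116 + 0.01277j ; Y_{8,-5}(Ω₂) = -0.07298 + 0.08415j ; Δ = -0.00116 - 0.00083j
  [-4]  conj(Y_{8,-4})(Ω₁) = 0.02297 + 0.05647j ; Y_{8,-4}(Ω₂) = 0.24039 + 0.15461j ; Δ = -0.00321 + 0.01713j
  [-3]  conj(Y_{8,-3})(Ω₁) = 0.13263 + 0.16317j ; Y_{8,-3}(Ω₂) = 0.20605 - 0.45086j ; Δ = 0.10090 - 0.02617j
  [-2]  conj(Y_{8,-2})(Ω₁) = 0.40654 + 0.27350j ; Y_{8,-2}(Ω₂) = -0.45181 - 0.13275j ; Δ = -0.14737 - 0.17754j
  [-1]  conj(Y_{8,-1})(Ω₁) = 0.59550 + 0.18167j ; Y_{8,-1}(Ω₂) = 0.00344 - 0.02393j ; Δ = 0.00640 - 0.01362j
  [+0]  conj(Y_{8,0})(Ω₁) = 0.03480 + 0.00000j ; Y_{8,0}(Ω₂) = -0.47590 + 0.00000j ; Δ = -0.01656 + 0.00000j
  [+1]  conj(Y_{8,1})(Ω₁) = -0.59550 + 0.18167j ; Y_{8,1}(Ω₂) = -0.00344 - 0.02393j ; Δ = 0.00640 + 0.01362j
  [+2]  conj(Y_{8,2})(Ω₁) = 0.40654 - 0.27350j ; Y_{8,2}(Ω₂) = -0.45181 + 0.13275j ; Δ = -0.14737 + 0.17754j
  [+3]  conj(Y_{8,3})(Ω₁) = -0.13263 + 0.16317j ; Y_{8,3}(Ω₂) = -0.20605 - 0.45086j ; Δ = 0.10090 + 0.02617j
  [+4]  conj(Y_{8,4})(Ω₁) = 0.02297 - 0.05647j ; Y_{8,4}(Ω₂) = 0.24039 - 0.15461j ; Δ = -0.00321 - 0.01713j
  [+5]  conj(Y_{8,5})(Ω₁) = -0.00116 + 0.01277j ; Y_{8,5}(Ω₂) = 0.07298 + 0.08415j ; Δ = -0.00116 + 0.00083j
  [+6]  conj(Y_{8,6})(Ω₁) = -0.00041 - 0.00195j ; Y_{8,6}(Ω₂) = -0.02028 + 0.02343j ; Δ = 0.00005 + 0.00003j
  [+7]  conj(Y_{8,7})(Ω₁) = 0.00011 + 0.00019j ; Y_{8,7}(Ω₂) = -0.00511 - 0.00328j ; Δ = 0.00000 - 0.00000j
  [+8]  conj(Y_{8,8})(Ω₁) = -0.00001 - 0.00001j ; Y_{8,8}(Ω₂) = 0.00031 - 0.00068j ; Δ = -0.00000 + 0.00000j
Accumulated sum -0.10535 - 0.00000j; after 4π/(2l+1) scaling, -0.07787 - 0.00000j ⇒ P_8 = -0.077872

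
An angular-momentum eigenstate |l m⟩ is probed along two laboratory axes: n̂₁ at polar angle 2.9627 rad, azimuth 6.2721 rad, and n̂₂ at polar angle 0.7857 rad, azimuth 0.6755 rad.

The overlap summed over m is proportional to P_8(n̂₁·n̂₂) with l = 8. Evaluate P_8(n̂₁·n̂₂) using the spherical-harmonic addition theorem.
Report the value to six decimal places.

Addition theorem: P_8(cos γ) = (4π/17) Σ_m Y*_{lm}(Ω₁) Y_{lm}(Ω₂), m = −8…8:
  term(m=-8) = +0.000000+0.000000i   from Y*(Ω₁)=+0.000001-0.000000i, Y(Ω₂)=+0.020595+0.024872i
  term(m=-7) = -0.000000-0.000001i   from Y*(Ω₁)=-0.000011+0.000001i, Y(Ω₂)=+0.002080+0.129074i
  term(m=-6) = -0.000028+0.000041i   from Y*(Ω₁)=+0.000161-0.000011i, Y(Ω₂)=-0.187576+0.241994i
  term(m=-5) = +0.000721-0.000216i   from Y*(Ω₁)=-0.001643+0.000091i, Y(Ω₂)=-0.444818+0.106927i
  term(m=-4) = -0.004130-0.001723i   from Y*(Ω₁)=+0.012459-0.000553i, Y(Ω₂)=-0.324753-0.152726i
  term(m=-3) = -0.001816-0.003414i   from Y*(Ω₁)=-0.069659+0.002317i, Y(Ω₂)=+0.024417+0.049819i
  term(m=-2) = -0.020519+0.102473i   from Y*(Ω₁)=+0.272711-0.006047i, Y(Ω₂)=-0.083533+0.373905i
  term(m=-1) = +0.065296-0.053517i   from Y*(Ω₁)=-0.653489+0.007244i, Y(Ω₂)=-0.100815+0.080777i
  term(m=+0) = +0.202460+0.000000i   from Y*(Ω₁)=+0.582898-0.000000i, Y(Ω₂)=+0.347333+0.000000i
  term(m=+1) = +0.065296+0.053517i   from Y*(Ω₁)=+0.653489+0.007244i, Y(Ω₂)=+0.100815+0.080777i
  term(m=+2) = -0.020519-0.102473i   from Y*(Ω₁)=+0.272711+0.006047i, Y(Ω₂)=-0.083533-0.373905i
  term(m=+3) = -0.001816+0.003414i   from Y*(Ω₁)=+0.069659+0.002317i, Y(Ω₂)=-0.024417+0.049819i
  term(m=+4) = -0.004130+0.001723i   from Y*(Ω₁)=+0.012459+0.000553i, Y(Ω₂)=-0.324753+0.152726i
  term(m=+5) = +0.000721+0.000216i   from Y*(Ω₁)=+0.001643+0.000091i, Y(Ω₂)=+0.444818+0.106927i
  term(m=+6) = -0.000028-0.000041i   from Y*(Ω₁)=+0.000161+0.000011i, Y(Ω₂)=-0.187576-0.241994i
  term(m=+7) = -0.000000+0.000001i   from Y*(Ω₁)=+0.000011+0.000001i, Y(Ω₂)=-0.002080+0.129074i
  term(m=+8) = +0.000000-0.000000i   from Y*(Ω₁)=+0.000001+0.000000i, Y(Ω₂)=+0.020595-0.024872i
Accumulated sum +0.281506-0.000000i; after 4π/(2l+1) scaling, +0.208089-0.000000i ⇒ P_8 = 0.208089

0.208089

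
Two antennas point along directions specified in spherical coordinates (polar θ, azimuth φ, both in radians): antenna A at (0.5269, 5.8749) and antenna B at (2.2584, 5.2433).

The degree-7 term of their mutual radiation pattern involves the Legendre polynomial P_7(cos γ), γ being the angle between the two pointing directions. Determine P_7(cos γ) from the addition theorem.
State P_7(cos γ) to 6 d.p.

Expand P_7 via completeness: Σ_{m} conj(Y_{7,m}) at Ω₁ times Y_{7,m} at Ω₂ —
  term(m=-7) = -0.000096-0.000320i   from Y*(Ω₁)=-0.003903-0.001138i, Y(Ω₂)=+0.044738+0.069068i
  term(m=-6) = +0.005272+0.003991i   from Y*(Ω₁)=-0.020135-0.016682i, Y(Ω₂)=-0.252644+0.011091i
  term(m=-5) = -0.044031-0.000723i   from Y*(Ω₁)=-0.046611-0.091616i, Y(Ω₂)=+0.200502-0.378600i
  term(m=-4) = +0.082608-0.058377i   from Y*(Ω₁)=-0.016963-0.271734i, Y(Ω₂)=+0.195094+0.316182i
  term(m=-3) = +0.002927-0.008716i   from Y*(Ω₁)=+0.159859-0.443518i, Y(Ω₂)=+0.019498-0.000428i
  term(m=-2) = +0.047388+0.149170i   from Y*(Ω₁)=+0.295957-0.315008i, Y(Ω₂)=-0.176452+0.316215i
  term(m=-1) = +0.005687+0.004160i   from Y*(Ω₁)=-0.045186+0.019547i, Y(Ω₂)=-0.072466-0.123422i
  term(m=+0) = +0.144924+0.000000i   from Y*(Ω₁)=-0.447056-0.000000i, Y(Ω₂)=-0.324173+0.000000i
  term(m=+1) = +0.005687-0.004160i   from Y*(Ω₁)=+0.045186+0.019547i, Y(Ω₂)=+0.072466-0.123422i
  term(m=+2) = +0.047388-0.149170i   from Y*(Ω₁)=+0.295957+0.315008i, Y(Ω₂)=-0.176452-0.316215i
  term(m=+3) = +0.002927+0.008716i   from Y*(Ω₁)=-0.159859-0.443518i, Y(Ω₂)=-0.019498-0.000428i
  term(m=+4) = +0.082608+0.058377i   from Y*(Ω₁)=-0.016963+0.271734i, Y(Ω₂)=+0.195094-0.316182i
  term(m=+5) = -0.044031+0.000723i   from Y*(Ω₁)=+0.046611-0.091616i, Y(Ω₂)=-0.200502-0.378600i
  term(m=+6) = +0.005272-0.003991i   from Y*(Ω₁)=-0.020135+0.016682i, Y(Ω₂)=-0.252644-0.011091i
  term(m=+7) = -0.000096+0.000320i   from Y*(Ω₁)=+0.003903-0.001138i, Y(Ω₂)=-0.044738+0.069068i
Σ over m = +0.344433+0.000000i; ×(4π/15) → +0.288551+0.000000i. Real part: 0.288551

0.288551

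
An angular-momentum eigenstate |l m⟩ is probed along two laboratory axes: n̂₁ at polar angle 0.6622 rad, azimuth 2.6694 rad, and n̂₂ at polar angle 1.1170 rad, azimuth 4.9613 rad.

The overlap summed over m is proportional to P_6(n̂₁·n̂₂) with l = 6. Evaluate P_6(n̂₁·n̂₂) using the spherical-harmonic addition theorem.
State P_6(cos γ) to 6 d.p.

Addition theorem: P_6(cos γ) = (4π/13) Σ_m Y*_{lm}(Ω₁) Y_{lm}(Ω₂), m = −6…6:
  m=-6: Y*=-0.024869-0.007923i  Y=-0.019674+0.253905i  product +0.002501-0.006158i
  m=-5: Y*=+0.082394+0.081612i  Y=+0.407587+0.137899i  product +0.022329+0.044626i
  m=-4: Y*=-0.093124-0.282929i  Y=+0.141082-0.217631i  product -0.074712-0.019649i
  m=-3: Y*=-0.070461+0.453265i  Y=+0.124781+0.134824i  product -0.069903+0.047059i
  m=-2: Y*=+0.185519-0.256372i  Y=+0.286751-0.155843i  product +0.013244-0.102426i
  m=-1: Y*=+0.158928-0.081169i  Y=+0.018132+0.071334i  product +0.008672+0.009865i
  m=+0: Y*=-0.379467-0.000000i  Y=+0.329576+0.000000i  product -0.125063-0.000000i
  m=+1: Y*=-0.158928-0.081169i  Y=-0.018132+0.071334i  product +0.008672-0.009865i
  m=+2: Y*=+0.185519+0.256372i  Y=+0.286751+0.155843i  product +0.013244+0.102426i
  m=+3: Y*=+0.070461+0.453265i  Y=-0.124781+0.134824i  product -0.069903-0.047059i
  m=+4: Y*=-0.093124+0.282929i  Y=+0.141082+0.217631i  product -0.074712+0.019649i
  m=+5: Y*=-0.082394+0.081612i  Y=-0.407587+0.137899i  product +0.022329-0.044626i
  m=+6: Y*=-0.024869+0.007923i  Y=-0.019674-0.253905i  product +0.002501+0.006158i
Total Σ_m = -0.320803-0.000000i. Multiply by 0.966644: -0.310102-0.000000i. P_6(cos γ) = -0.310102

-0.310102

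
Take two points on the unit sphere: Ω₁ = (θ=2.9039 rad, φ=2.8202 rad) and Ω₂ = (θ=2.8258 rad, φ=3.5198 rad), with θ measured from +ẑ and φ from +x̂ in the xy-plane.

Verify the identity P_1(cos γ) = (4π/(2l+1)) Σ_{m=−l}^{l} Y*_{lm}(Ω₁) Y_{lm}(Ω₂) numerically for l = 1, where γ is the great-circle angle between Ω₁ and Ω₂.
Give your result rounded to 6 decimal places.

0.979774

Expand P_1 via completeness: Σ_{m} conj(Y_{1,m}) at Ω₁ times Y_{1,m} at Ω₂ —
  m=-1: Y*=-0.077185+0.025698i  Y=-0.099717+0.039621i  product +0.006678-0.005621i
  m=+0: Y*=-0.474865-0.000000i  Y=-0.464441+0.000000i  product +0.220547+0.000000i
  m=+1: Y*=+0.077185+0.025698i  Y=+0.099717+0.039621i  product +0.006678+0.005621i
Σ over m = +0.233904+0.000000i; ×(4π/3) → +0.979774+0.000000i. Real part: 0.979774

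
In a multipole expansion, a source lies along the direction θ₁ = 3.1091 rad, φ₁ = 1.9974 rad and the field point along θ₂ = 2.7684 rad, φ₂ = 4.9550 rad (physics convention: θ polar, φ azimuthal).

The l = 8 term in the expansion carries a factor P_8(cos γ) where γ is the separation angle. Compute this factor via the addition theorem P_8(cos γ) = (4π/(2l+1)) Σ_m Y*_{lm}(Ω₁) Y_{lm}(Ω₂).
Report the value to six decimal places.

Expand P_8 via completeness: Σ_{m} conj(Y_{8,m}) at Ω₁ times Y_{8,m} at Ω₂ —
  m=-8: -0.00000 - 0.00000j × -0.00006 - 0.00015j = 0.00000 + 0.00000j  (running Σ = 0.00000 + 0.00000j)
  m=-7: -0.00000 - 0.00000j × 0.00163 - 0.00021j = -0.00000 - 0.00000j  (running Σ = -0.00000 - 0.00000j)
  m=-6: 0.00000 - 0.00000j × -0.00122 + 0.01054j = 0.00000 + 0.00000j  (running Σ = 0.00000 + 0.00000j)
  m=-5: 0.00000 + 0.00000j × -0.04572 - 0.01709j = -0.00000 - 0.00000j  (running Σ = -0.00000 - 0.00000j)
  m=-4: -0.00000 + 0.00001j × 0.09227 - 0.13477j = 0.00000 + 0.00000j  (running Σ = 0.00000 + 0.00000j)
  m=-3: -0.00046 + 0.00014j × 0.25638 + 0.28773j = -0.00016 - 0.00010j  (running Σ = -0.00015 - 0.00009j)
  m=-2: -0.00712 - 0.00816j × -0.50527 + 0.26641j = 0.00577 + 0.00223j  (running Σ = 0.00562 + 0.00213j)
  m=-1: 0.06572 - 0.14460j × -0.07766 - 0.31380j = -0.05048 - 0.00939j  (running Σ = -0.04486 - 0.00726j)
  m=0: 1.14111 + 0.00000j × -0.36862 + 0.00000j = -0.42063 + 0.00000j  (running Σ = -0.46549 - 0.00726j)
  m=1: -0.06572 - 0.14460j × 0.07766 - 0.31380j = -0.05048 + 0.00939j  (running Σ = -0.51597 + 0.00213j)
  m=2: -0.00712 + 0.00816j × -0.50527 - 0.26641j = 0.00577 - 0.00223j  (running Σ = -0.51020 - 0.00009j)
  m=3: 0.00046 + 0.00014j × -0.25638 + 0.28773j = -0.00016 + 0.00010j  (running Σ = -0.51036 + 0.00000j)
  m=4: -0.00000 - 0.00001j × 0.09227 + 0.13477j = 0.00000 - 0.00000j  (running Σ = -0.51035 - 0.00000j)
  m=5: -0.00000 + 0.00000j × 0.04572 - 0.01709j = -0.00000 + 0.00000j  (running Σ = -0.51035 + 0.00000j)
  m=6: 0.00000 + 0.00000j × -0.00122 - 0.01054j = 0.00000 - 0.00000j  (running Σ = -0.51035 - 0.00000j)
  m=7: 0.00000 - 0.00000j × -0.00163 - 0.00021j = -0.00000 + 0.00000j  (running Σ = -0.51035 + 0.00000j)
  m=8: -0.00000 + 0.00000j × -0.00006 + 0.00015j = 0.00000 - 0.00000j  (running Σ = -0.51035 + 0.00000j)
Σ over m = -0.51035 + 0.00000j; ×(4π/17) → -0.37725 + 0.00000j. Real part: -0.377253

-0.377253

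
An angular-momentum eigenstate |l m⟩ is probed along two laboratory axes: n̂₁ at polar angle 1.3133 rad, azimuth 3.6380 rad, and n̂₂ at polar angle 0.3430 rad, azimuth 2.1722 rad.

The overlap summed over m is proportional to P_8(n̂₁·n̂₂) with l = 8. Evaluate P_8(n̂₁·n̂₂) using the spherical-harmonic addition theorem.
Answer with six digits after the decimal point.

-0.198390

Summing Y*_{l m}(θ₁,φ₁)·Y_{l m}(θ₂,φ₂) over m ∈ [−8, 8]; prefactor 4π/(2·8+1) = 0.739198:
  term(m=-8) = (0.000022, -0.000025)   from Y*(Ω₁)=(-0.266117, -0.290786), Y(Ω₂)=(0.000008, 0.000084)
  term(m=-7) = (-0.000263, -0.000291)   from Y*(Ω₁)=(0.392369, 0.135826), Y(Ω₂)=(-0.000828, -0.000455)
  term(m=-6) = (0.000045, -0.000033)   from Y*(Ω₁)=(0.008269, -0.001361), Y(Ω₂)=(0.005984, -0.003016)
  term(m=-5) = (-0.006040, -0.010429)   from Y*(Ω₁)=(-0.280548, 0.217535), Y(Ω₂)=(-0.004555, 0.033641)
  term(m=-4) = (-0.014027, 0.006264)   from Y*(Ω₁)=(0.049216, -0.111756), Y(Ω₂)=(-0.093242, -0.084453)
  term(m=-3) = (-0.030598, -0.093905)   from Y*(Ω₁)=(-0.024224, -0.296291), Y(Ω₂)=(0.323216, -0.076844)
  term(m=-2) = (-0.096650, 0.020599)   from Y*(Ω₁)=(0.095198, 0.145945), Y(Ω₂)=(-0.204017, 0.529156)
  term(m=-1) = (-0.012206, -0.115823)   from Y*(Ω₁)=(0.234529, 0.127032), Y(Ω₂)=(-0.247055, -0.360035)
  term(m=+0) = (0.051047, 0.000000)   from Y*(Ω₁)=(-0.188367, -0.000000), Y(Ω₂)=(-0.270997, 0.000000)
  term(m=+1) = (-0.012206, 0.115823)   from Y*(Ω₁)=(-0.234529, 0.127032), Y(Ω₂)=(0.247055, -0.360035)
  term(m=+2) = (-0.096650, -0.020599)   from Y*(Ω₁)=(0.095198, -0.145945), Y(Ω₂)=(-0.204017, -0.529156)
  term(m=+3) = (-0.030598, 0.093905)   from Y*(Ω₁)=(0.024224, -0.296291), Y(Ω₂)=(-0.323216, -0.076844)
  term(m=+4) = (-0.014027, -0.006264)   from Y*(Ω₁)=(0.049216, 0.111756), Y(Ω₂)=(-0.093242, 0.084453)
  term(m=+5) = (-0.006040, 0.010429)   from Y*(Ω₁)=(0.280548, 0.217535), Y(Ω₂)=(0.004555, 0.033641)
  term(m=+6) = (0.000045, 0.000033)   from Y*(Ω₁)=(0.008269, 0.001361), Y(Ω₂)=(0.005984, 0.003016)
  term(m=+7) = (-0.000263, 0.000291)   from Y*(Ω₁)=(-0.392369, 0.135826), Y(Ω₂)=(0.000828, -0.000455)
  term(m=+8) = (0.000022, 0.000025)   from Y*(Ω₁)=(-0.266117, 0.290786), Y(Ω₂)=(0.000008, -0.000084)
Σ over m = (-0.268386, -0.000000); ×(4π/17) → (-0.198390, -0.000000). Real part: -0.198390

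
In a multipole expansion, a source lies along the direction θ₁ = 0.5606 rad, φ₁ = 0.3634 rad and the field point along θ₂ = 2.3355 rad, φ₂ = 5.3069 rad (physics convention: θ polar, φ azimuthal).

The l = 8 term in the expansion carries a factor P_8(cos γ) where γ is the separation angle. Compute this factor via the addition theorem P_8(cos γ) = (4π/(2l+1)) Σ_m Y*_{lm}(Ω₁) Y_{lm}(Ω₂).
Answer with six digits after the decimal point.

-0.077864

Expand P_8 via completeness: Σ_{m} conj(Y_{8,m}) at Ω₁ times Y_{8,m} at Ω₂ —
  m=-8: Y*=-0.003202+0.000765i  Y=+0.001655+0.037850i  product -0.000034-0.000120i
  m=-7: Y*=-0.017338+0.011805i  Y=-0.123894-0.076099i  product +0.003046-0.000143i
  m=-6: Y*=-0.047520+0.068048i  Y=+0.299581-0.135756i  product -0.004998+0.026837i
  m=-5: Y*=-0.055343+0.220227i  Y=-0.077628+0.454853i  product -0.095875-0.042269i
  m=-4: Y*=+0.049929+0.424075i  Y=-0.229968-0.220132i  product +0.081871-0.108515i
  m=-3: Y*=+0.227034+0.435457i  Y=-0.111544+0.024094i  product -0.035816-0.043103i
  m=-2: Y*=+0.127490+0.113361i  Y=+0.143212-0.356718i  product +0.058696-0.029243i
  m=-1: Y*=-0.324273-0.123318i  Y=+0.036694+0.054273i  product -0.005206-0.022124i
  m=+0: Y*=-0.298469-0.000000i  Y=+0.364201+0.000000i  product -0.108703-0.000000i
  m=+1: Y*=+0.324273-0.123318i  Y=-0.036694+0.054273i  product -0.005206+0.022124i
  m=+2: Y*=+0.127490-0.113361i  Y=+0.143212+0.356718i  product +0.058696+0.029243i
  m=+3: Y*=-0.227034+0.435457i  Y=+0.111544+0.024094i  product -0.035816+0.043103i
  m=+4: Y*=+0.049929-0.424075i  Y=-0.229968+0.220132i  product +0.081871+0.108515i
  m=+5: Y*=+0.055343+0.220227i  Y=+0.077628+0.454853i  product -0.095875+0.042269i
  m=+6: Y*=-0.047520-0.068048i  Y=+0.299581+0.135756i  product -0.004998-0.026837i
  m=+7: Y*=+0.017338+0.011805i  Y=+0.123894-0.076099i  product +0.003046+0.000143i
  m=+8: Y*=-0.003202-0.000765i  Y=+0.001655-0.037850i  product -0.000034+0.000120i
Total Σ_m = -0.105335+0.000000i. Multiply by 0.739198: -0.077864+0.000000i. P_8(cos γ) = -0.077864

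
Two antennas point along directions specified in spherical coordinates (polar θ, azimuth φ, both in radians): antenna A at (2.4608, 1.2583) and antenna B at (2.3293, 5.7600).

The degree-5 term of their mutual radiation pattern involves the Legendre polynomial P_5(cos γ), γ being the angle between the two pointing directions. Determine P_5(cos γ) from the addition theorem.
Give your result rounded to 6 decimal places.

Term-by-term m-sum for l=5 (normalisation 4π/11 = 1.142397):
  term(m=-5) = -0.003727+0.002121i   from Y*(Ω₁)=+0.045845+0.000381i, Y(Ω₂)=-0.080898+0.046929i
  term(m=-4) = +0.033379+0.037446i   from Y*(Ω₁)=-0.056443+0.169861i, Y(Ω₂)=+0.139726-0.242939i
  term(m=-3) = +0.097419-0.133034i   from Y*(Ω₁)=-0.308343-0.226383i, Y(Ω₂)=+0.000535+0.431057i
  term(m=-2) = -0.099514-0.044605i   from Y*(Ω₁)=+0.343359-0.247725i, Y(Ω₂)=-0.128968-0.222954i
  term(m=-1) = +0.001840-0.008602i   from Y*(Ω₁)=+0.012604+0.039010i, Y(Ω₂)=-0.185876-0.107213i
  term(m=+0) = +0.126182+0.000000i   from Y*(Ω₁)=+0.390557-0.000000i, Y(Ω₂)=+0.323082+0.000000i
  term(m=+1) = +0.001840+0.008602i   from Y*(Ω₁)=-0.012604+0.039010i, Y(Ω₂)=+0.185876-0.107213i
  term(m=+2) = -0.099514+0.044605i   from Y*(Ω₁)=+0.343359+0.247725i, Y(Ω₂)=-0.128968+0.222954i
  term(m=+3) = +0.097419+0.133034i   from Y*(Ω₁)=+0.308343-0.226383i, Y(Ω₂)=-0.000535+0.431057i
  term(m=+4) = +0.033379-0.037446i   from Y*(Ω₁)=-0.056443-0.169861i, Y(Ω₂)=+0.139726+0.242939i
  term(m=+5) = -0.003727-0.002121i   from Y*(Ω₁)=-0.045845+0.000381i, Y(Ω₂)=+0.080898+0.046929i
Accumulated sum +0.184978+0.000000i; after 4π/(2l+1) scaling, +0.211318+0.000000i ⇒ P_5 = 0.211318

0.211318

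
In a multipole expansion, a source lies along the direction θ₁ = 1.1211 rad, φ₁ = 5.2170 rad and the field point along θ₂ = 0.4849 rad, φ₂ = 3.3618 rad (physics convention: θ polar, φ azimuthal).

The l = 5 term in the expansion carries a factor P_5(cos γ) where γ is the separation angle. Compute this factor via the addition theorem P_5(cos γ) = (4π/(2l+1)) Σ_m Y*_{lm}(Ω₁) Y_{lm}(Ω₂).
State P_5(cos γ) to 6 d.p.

0.344720

Summing Y*_{l m}(θ₁,φ₁)·Y_{l m}(θ₂,φ₂) over m ∈ [−5, 5]; prefactor 4π/(2·5+1) = 1.142397:
  m=-5: Y*=(0.159427, 0.224008)  Y=(-0.004623, 0.009106)  product (-0.002777, 0.000416)
  m=-4: Y*=(-0.181654, 0.378322)  Y=(0.039016, -0.047276)  product (0.010798, 0.023349)
  m=-3: Y*=(-0.176744, 0.010079)  Y=(-0.167216, 0.129944)  product (0.028245, -0.024652)
  m=-2: Y*=(0.137813, 0.219047)  Y=(0.397293, -0.187239)  product (0.095766, 0.061222)
  m=-1: Y*=(-0.124892, 0.226129)  Y=(-0.423624, 0.094823)  product (0.031465, -0.107636)
  m=+0: Y*=(0.204488, -0.000000)  Y=(-0.123444, 0.000000)  product (-0.025243, 0.000000)
  m=+1: Y*=(0.124892, 0.226129)  Y=(0.423624, 0.094823)  product (0.031465, 0.107636)
  m=+2: Y*=(0.137813, -0.219047)  Y=(0.397293, 0.187239)  product (0.095766, -0.061222)
  m=+3: Y*=(0.176744, 0.010079)  Y=(0.167216, 0.129944)  product (0.028245, 0.024652)
  m=+4: Y*=(-0.181654, -0.378322)  Y=(0.039016, 0.047276)  product (0.010798, -0.023349)
  m=+5: Y*=(-0.159427, 0.224008)  Y=(0.004623, 0.009106)  product (-0.002777, -0.000416)
Total Σ_m = (0.301752, 0.000000). Multiply by 1.142397: (0.344720, 0.000000). P_5(cos γ) = 0.344720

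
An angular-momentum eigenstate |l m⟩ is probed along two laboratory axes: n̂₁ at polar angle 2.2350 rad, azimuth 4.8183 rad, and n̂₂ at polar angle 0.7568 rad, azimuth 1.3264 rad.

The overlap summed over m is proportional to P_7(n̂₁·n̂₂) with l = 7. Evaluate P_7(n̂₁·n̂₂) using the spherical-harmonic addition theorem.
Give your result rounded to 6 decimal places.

Addition theorem: P_7(cos γ) = (4π/15) Σ_m Y*_{lm}(Ω₁) Y_{lm}(Ω₂), m = −7…7:
  term(m=-7) = 0.00260 - 0.00215j   from Y*(Ω₁)=-0.06337 + 0.06921j, Y(Ω₂)=-0.03562 - 0.00502j
  term(m=-6) = 0.01984 - 0.03378j   from Y*(Ω₁)=0.22123 + 0.16316j, Y(Ω₂)=-0.01485 - 0.14173j
  term(m=-5) = 0.02586 - 0.14151j   from Y*(Ω₁)=0.22104 - 0.37765j, Y(Ω₂)=0.30894 - 0.11236j
  term(m=-4) = -0.02613 - 0.15264j   from Y*(Ω₁)=-0.30752 - 0.13867j, Y(Ω₂)=0.25663 + 0.38063j
  term(m=-3) = 0.01109 + 0.01938j   from Y*(Ω₁)=0.02415 - 0.07344j, Y(Ω₂)=-0.19334 + 0.21466j
  term(m=-2) = -0.04810 - 0.04056j   from Y*(Ω₁)=-0.35958 - 0.07733j, Y(Ω₂)=0.15103 + 0.08032j
  term(m=-1) = -0.02913 - 0.01064j   from Y*(Ω₁)=-0.00871 + 0.08189j, Y(Ω₂)=-0.09112 + 0.36540j
  term(m=+0) = -0.02112 + 0.00000j   from Y*(Ω₁)=-0.34395 + 0.00000j, Y(Ω₂)=0.06140 + 0.00000j
  term(m=+1) = -0.02913 + 0.01064j   from Y*(Ω₁)=0.00871 + 0.08189j, Y(Ω₂)=0.09112 + 0.36540j
  term(m=+2) = -0.04810 + 0.04056j   from Y*(Ω₁)=-0.35958 + 0.07733j, Y(Ω₂)=0.15103 - 0.08032j
  term(m=+3) = 0.01109 - 0.01938j   from Y*(Ω₁)=-0.02415 - 0.07344j, Y(Ω₂)=0.19334 + 0.21466j
  term(m=+4) = -0.02613 + 0.15264j   from Y*(Ω₁)=-0.30752 + 0.13867j, Y(Ω₂)=0.25663 - 0.38063j
  term(m=+5) = 0.02586 + 0.14151j   from Y*(Ω₁)=-0.22104 - 0.37765j, Y(Ω₂)=-0.30894 - 0.11236j
  term(m=+6) = 0.01984 + 0.03378j   from Y*(Ω₁)=0.22123 - 0.16316j, Y(Ω₂)=-0.01485 + 0.14173j
  term(m=+7) = 0.00260 + 0.00215j   from Y*(Ω₁)=0.06337 + 0.06921j, Y(Ω₂)=0.03562 - 0.00502j
Total Σ_m = -0.10904 + 0.00000j. Multiply by 0.837758: -0.09135 + 0.00000j. P_7(cos γ) = -0.091349

-0.091349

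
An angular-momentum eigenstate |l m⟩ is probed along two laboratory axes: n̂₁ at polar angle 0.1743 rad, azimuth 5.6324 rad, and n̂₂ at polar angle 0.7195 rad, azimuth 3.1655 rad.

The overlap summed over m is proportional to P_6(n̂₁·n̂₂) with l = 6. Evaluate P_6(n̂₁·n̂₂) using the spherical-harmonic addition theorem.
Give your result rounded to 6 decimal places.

0.030114

Summing Y*_{l m}(θ₁,φ₁)·Y_{l m}(θ₂,φ₂) over m ∈ [−6, 6]; prefactor 4π/(2·6+1) = 0.966644:
  term(m=-6) = (-0.000000, 0.000000)   from Y*(Ω₁)=(-0.000009, 0.000009), Y(Ω₂)=(0.039164, -0.005657)
  term(m=-5) = (0.000039, -0.000009)   from Y*(Ω₁)=(-0.000257, 0.000029), Y(Ω₂)=(-0.155330, 0.018657)
  term(m=-4) = (-0.000991, -0.000470)   from Y*(Ω₁)=(-0.002679, -0.001600), Y(Ω₂)=(0.349848, -0.033558)
  term(m=-3) = (0.005078, 0.010425)   from Y*(Ω₁)=(-0.009555, -0.023814), Y(Ω₂)=(-0.450738, 0.032383)
  term(m=-2) = (0.006116, -0.027170)   from Y*(Ω₁)=(0.038002, -0.137726), Y(Ω₂)=(0.194704, -0.009317)
  term(m=-1) = (0.109936, -0.087940)   from Y*(Ω₁)=(0.388906, -0.296130), Y(Ω₂)=(0.287923, -0.006885)
  term(m=+0) = (-0.209203, 0.000000)   from Y*(Ω₁)=(0.717261, -0.000000), Y(Ω₂)=(-0.291669, 0.000000)
  term(m=+1) = (0.109936, 0.087940)   from Y*(Ω₁)=(-0.388906, -0.296130), Y(Ω₂)=(-0.287923, -0.006885)
  term(m=+2) = (0.006116, 0.027170)   from Y*(Ω₁)=(0.038002, 0.137726), Y(Ω₂)=(0.194704, 0.009317)
  term(m=+3) = (0.005078, -0.010425)   from Y*(Ω₁)=(0.009555, -0.023814), Y(Ω₂)=(0.450738, 0.032383)
  term(m=+4) = (-0.000991, 0.000470)   from Y*(Ω₁)=(-0.002679, 0.001600), Y(Ω₂)=(0.349848, 0.033558)
  term(m=+5) = (0.000039, 0.000009)   from Y*(Ω₁)=(0.000257, 0.000029), Y(Ω₂)=(0.155330, 0.018657)
  term(m=+6) = (-0.000000, -0.000000)   from Y*(Ω₁)=(-0.000009, -0.000009), Y(Ω₂)=(0.039164, 0.005657)
Total Σ_m = (0.031154, 0.000000). Multiply by 0.966644: (0.030114, 0.000000). P_6(cos γ) = 0.030114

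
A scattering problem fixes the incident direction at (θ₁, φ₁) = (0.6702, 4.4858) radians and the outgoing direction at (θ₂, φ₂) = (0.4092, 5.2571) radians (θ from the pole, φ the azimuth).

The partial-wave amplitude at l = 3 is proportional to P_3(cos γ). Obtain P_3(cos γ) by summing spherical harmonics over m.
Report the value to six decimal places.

Summing Y*_{l m}(θ₁,φ₁)·Y_{l m}(θ₂,φ₂) over m ∈ [−3, 3]; prefactor 4π/(2·3+1) = 1.795196:
  m=-3: 0.06285 + 0.07776j × -0.02623 + 0.00166j = -0.00178 - 0.00193j  (running Σ = -0.00178 - 0.00193j)
  m=-2: -0.27782 + 0.13529j × -0.06872 + 0.13156j = 0.00129 - 0.04585j  (running Σ = -0.00048 - 0.04778j)
  m=-1: -0.09339 - 0.40509j × 0.21378 + 0.35286j = 0.12297 - 0.11955j  (running Σ = 0.12249 - 0.16734j)
  m=0: 0.02074 + 0.00000j × 0.41374 + 0.00000j = 0.00858 + 0.00000j  (running Σ = 0.13107 - 0.16734j)
  m=1: 0.09339 - 0.40509j × -0.21378 + 0.35286j = 0.12297 + 0.11955j  (running Σ = 0.25404 - 0.04778j)
  m=2: -0.27782 - 0.13529j × -0.06872 - 0.13156j = 0.00129 + 0.04585j  (running Σ = 0.25533 - 0.00193j)
  m=3: -0.06285 + 0.07776j × 0.02623 + 0.00166j = -0.00178 + 0.00193j  (running Σ = 0.25356 - 0.00000j)
Total Σ_m = 0.25356 - 0.00000j. Multiply by 1.795196: 0.45518 - 0.00000j. P_3(cos γ) = 0.455184

0.455184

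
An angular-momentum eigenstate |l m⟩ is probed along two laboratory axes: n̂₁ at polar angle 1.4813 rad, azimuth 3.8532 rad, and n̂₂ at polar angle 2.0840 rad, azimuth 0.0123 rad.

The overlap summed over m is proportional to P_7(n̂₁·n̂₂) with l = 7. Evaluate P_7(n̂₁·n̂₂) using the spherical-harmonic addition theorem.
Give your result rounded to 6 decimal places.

-0.124358

Expand P_7 via completeness: Σ_{m} conj(Y_{7,m}) at Ω₁ times Y_{7,m} at Ω₂ —
  term(m=-7) = -0.016828+0.091047i   from Y*(Ω₁)=-0.129151+0.468731i, Y(Ω₂)=+0.189729-0.016376i
  term(m=-6) = +0.032376+0.057002i   from Y*(Ω₁)=-0.069938-0.147506i, Y(Ω₂)=-0.400475+0.029609i
  term(m=-5) = -0.118726-0.044005i   from Y*(Ω₁)=-0.294751-0.130373i, Y(Ω₂)=+0.392120-0.024146i
  term(m=-4) = -0.004882+0.001751i   from Y*(Ω₁)=+0.178852-0.054379i, Y(Ω₂)=-0.027710+0.001364i
  term(m=-3) = -0.045924+0.078899i   from Y*(Ω₁)=+0.145033-0.229276i, Y(Ω₂)=-0.336272+0.012414i
  term(m=-2) = +0.006278+0.036102i   from Y*(Ω₁)=+0.028824+0.193888i, Y(Ω₂)=+0.186886-0.004598i
  term(m=-1) = +0.051280+0.043132i   from Y*(Ω₁)=+0.190450+0.164230i, Y(Ω₂)=+0.266429-0.003277i
  term(m=+0) = +0.044410+0.000000i   from Y*(Ω₁)=-0.198518-0.000000i, Y(Ω₂)=-0.223707+0.000000i
  term(m=+1) = +0.051280-0.043132i   from Y*(Ω₁)=-0.190450+0.164230i, Y(Ω₂)=-0.266429-0.003277i
  term(m=+2) = +0.006278-0.036102i   from Y*(Ω₁)=+0.028824-0.193888i, Y(Ω₂)=+0.186886+0.004598i
  term(m=+3) = -0.045924-0.078899i   from Y*(Ω₁)=-0.145033-0.229276i, Y(Ω₂)=+0.336272+0.012414i
  term(m=+4) = -0.004882-0.001751i   from Y*(Ω₁)=+0.178852+0.054379i, Y(Ω₂)=-0.027710-0.001364i
  term(m=+5) = -0.118726+0.044005i   from Y*(Ω₁)=+0.294751-0.130373i, Y(Ω₂)=-0.392120-0.024146i
  term(m=+6) = +0.032376-0.057002i   from Y*(Ω₁)=-0.069938+0.147506i, Y(Ω₂)=-0.400475-0.029609i
  term(m=+7) = -0.016828-0.091047i   from Y*(Ω₁)=+0.129151+0.468731i, Y(Ω₂)=-0.189729-0.016376i
Accumulated sum -0.148441+0.000000i; after 4π/(2l+1) scaling, -0.124358+0.000000i ⇒ P_7 = -0.124358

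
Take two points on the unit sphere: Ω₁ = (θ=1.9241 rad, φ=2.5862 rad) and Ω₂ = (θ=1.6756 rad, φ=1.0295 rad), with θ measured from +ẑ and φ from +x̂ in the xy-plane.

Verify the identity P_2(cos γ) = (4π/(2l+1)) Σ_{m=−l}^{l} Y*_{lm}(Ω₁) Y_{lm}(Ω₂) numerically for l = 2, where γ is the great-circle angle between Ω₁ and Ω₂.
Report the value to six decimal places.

-0.496347

Term-by-term m-sum for l=2 (normalisation 4π/5 = 2.513274):
  m=-2: Y*=0.15096 - 0.30468j  Y=-0.17920 - 0.33742j  product -0.12986 + 0.00366j
  m=-1: Y*=0.21310 - 0.13224j  Y=-0.04141 + 0.06888j  product 0.00028 + 0.02016j
  m=+0: Y*=-0.20212 + 0.00000j  Y=-0.30504 + 0.00000j  product 0.06165 + 0.00000j
  m=+1: Y*=-0.21310 - 0.13224j  Y=0.04141 + 0.06888j  product 0.00028 - 0.02016j
  m=+2: Y*=0.15096 + 0.30468j  Y=-0.17920 + 0.33742j  product -0.12986 - 0.00366j
Accumulated sum -0.19749 + 0.00000j; after 4π/(2l+1) scaling, -0.49635 + 0.00000j ⇒ P_2 = -0.496347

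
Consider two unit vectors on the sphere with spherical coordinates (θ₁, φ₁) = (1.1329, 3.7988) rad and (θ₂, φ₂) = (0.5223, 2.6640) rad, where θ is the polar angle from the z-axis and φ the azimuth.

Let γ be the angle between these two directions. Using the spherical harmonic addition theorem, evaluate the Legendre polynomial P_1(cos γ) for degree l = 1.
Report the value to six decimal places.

Summing Y*_{l m}(θ₁,φ₁)·Y_{l m}(θ₂,φ₂) over m ∈ [−1, 1]; prefactor 4π/(2·1+1) = 4.188790:
  term(m=-1) = (0.022775, 0.048885)   from Y*(Ω₁)=(-0.247720, -0.191150), Y(Ω₂)=(-0.153072, -0.079223)
  term(m=+0) = (0.087734, 0.000000)   from Y*(Ω₁)=(0.207185, -0.000000), Y(Ω₂)=(0.423459, 0.000000)
  term(m=+1) = (0.022775, -0.048885)   from Y*(Ω₁)=(0.247720, -0.191150), Y(Ω₂)=(0.153072, -0.079223)
Accumulated sum (0.133285, 0.000000); after 4π/(2l+1) scaling, (0.558303, 0.000000) ⇒ P_1 = 0.558303

0.558303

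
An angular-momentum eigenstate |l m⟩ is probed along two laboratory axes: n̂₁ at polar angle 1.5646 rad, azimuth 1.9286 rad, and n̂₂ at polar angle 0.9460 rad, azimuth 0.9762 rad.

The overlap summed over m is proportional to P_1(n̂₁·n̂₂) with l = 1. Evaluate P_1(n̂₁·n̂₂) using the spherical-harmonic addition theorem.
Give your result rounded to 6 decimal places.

Term-by-term m-sum for l=1 (normalisation 4π/3 = 4.188790):
  m=-1: (-0.120996, 0.323607) × (0.156974, -0.232131) = (0.056126, 0.078885)  (running Σ = (0.056126, 0.078885))
  m=0: (0.003028, -0.000000) × (0.285799, 0.000000) = (0.000865, 0.000000)  (running Σ = (0.056991, 0.078885))
  m=1: (0.120996, 0.323607) × (-0.156974, -0.232131) = (0.056126, -0.078885)  (running Σ = (0.113117, 0.000000))
Total Σ_m = (0.113117, 0.000000). Multiply by 4.188790: (0.473823, 0.000000). P_1(cos γ) = 0.473823

0.473823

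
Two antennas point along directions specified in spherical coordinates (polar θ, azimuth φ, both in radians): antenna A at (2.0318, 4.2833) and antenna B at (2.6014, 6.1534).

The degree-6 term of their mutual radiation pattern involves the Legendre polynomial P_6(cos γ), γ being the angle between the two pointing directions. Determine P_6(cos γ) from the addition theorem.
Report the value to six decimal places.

0.015079

Addition theorem: P_6(cos γ) = (4π/13) Σ_m Y*_{lm}(Ω₁) Y_{lm}(Ω₂), m = −6…6:
  term(m=-6) = +0.000497+0.002173i   from Y*(Ω₁)=+0.210283+0.133914i, Y(Ω₂)=+0.006364+0.006279i
  term(m=-5) = -0.022090-0.001644i   from Y*(Ω₁)=+0.360057-0.233153i, Y(Ω₂)=-0.041144-0.031208i
  term(m=-4) = +0.017448-0.044512i   from Y*(Ω₁)=-0.039181-0.267269i, Y(Ω₂)=+0.153670+0.087810i
  term(m=-3) = -0.051842-0.041316i   from Y*(Ω₁)=+0.164522+0.047938i, Y(Ω₂)=-0.357893-0.146844i
  term(m=-2) = +0.132496-0.090375i   from Y*(Ω₁)=+0.216875-0.250987i, Y(Ω₂)=+0.467311+0.124100i
  term(m=-1) = -0.002460-0.007972i   from Y*(Ω₁)=+0.024284+0.053077i, Y(Ω₂)=-0.141728-0.018498i
  term(m=+0) = -0.132499+0.000000i   from Y*(Ω₁)=+0.332659-0.000000i, Y(Ω₂)=-0.398303+0.000000i
  term(m=+1) = -0.002460+0.007972i   from Y*(Ω₁)=-0.024284+0.053077i, Y(Ω₂)=+0.141728-0.018498i
  term(m=+2) = +0.132496+0.090375i   from Y*(Ω₁)=+0.216875+0.250987i, Y(Ω₂)=+0.467311-0.124100i
  term(m=+3) = -0.051842+0.041316i   from Y*(Ω₁)=-0.164522+0.047938i, Y(Ω₂)=+0.357893-0.146844i
  term(m=+4) = +0.017448+0.044512i   from Y*(Ω₁)=-0.039181+0.267269i, Y(Ω₂)=+0.153670-0.087810i
  term(m=+5) = -0.022090+0.001644i   from Y*(Ω₁)=-0.360057-0.233153i, Y(Ω₂)=+0.041144-0.031208i
  term(m=+6) = +0.000497-0.002173i   from Y*(Ω₁)=+0.210283-0.133914i, Y(Ω₂)=+0.006364-0.006279i
Accumulated sum +0.015599-0.000000i; after 4π/(2l+1) scaling, +0.015079-0.000000i ⇒ P_6 = 0.015079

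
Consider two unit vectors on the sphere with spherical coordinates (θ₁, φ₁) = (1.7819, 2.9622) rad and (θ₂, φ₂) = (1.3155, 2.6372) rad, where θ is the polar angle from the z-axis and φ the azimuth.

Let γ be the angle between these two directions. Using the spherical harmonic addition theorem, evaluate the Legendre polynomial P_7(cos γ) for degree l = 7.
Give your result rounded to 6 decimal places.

Addition theorem: P_7(cos γ) = (4π/15) Σ_m Y*_{lm}(Ω₁) Y_{lm}(Ω₂), m = −7…7:
  [-7]  conj(Y_{7,-7})(Ω₁) = -0.132411+0.406290i ; Y_{7,-7}(Ω₂) = +0.367357+0.150642i ; Δ = -0.109846+0.129307i
  [-6]  conj(Y_{7,-6})(Ω₁) = -0.162595+0.301601i ; Y_{7,-6}(Ω₂) = -0.385158+0.044582i ; Δ = +0.049179-0.123413i
  [-5]  conj(Y_{7,-5})(Ω₁) = +0.087838-0.110002i ; Y_{7,-5}(Ω₂) = -0.043311+0.030896i ; Δ = -0.000406+0.007478i
  [-4]  conj(Y_{7,-4})(Ω₁) = +0.257260-0.224531i ; Y_{7,-4}(Ω₂) = +0.152365-0.318035i ; Δ = -0.032211-0.116028i
  [-3]  conj(Y_{7,-3})(Ω₁) = -0.033554+0.020031i ; Y_{7,-3}(Ω₂) = +0.003621+0.062775i ; Δ = -0.001379-0.002034i
  [-2]  conj(Y_{7,-2})(Ω₁) = -0.306577+0.114972i ; Y_{7,-2}(Ω₂) = +0.168867+0.268147i ; Δ = -0.082600-0.062793i
  [-1]  conj(Y_{7,-1})(Ω₁) = -0.000581+0.000105i ; Y_{7,-1}(Ω₂) = -0.092384-0.050998i ; Δ = +0.000059+0.000020i
  [+0]  conj(Y_{7,0})(Ω₁) = +0.321492-0.000000i ; Y_{7,0}(Ω₂) = -0.303818+0.000000i ; Δ = -0.097675+0.000000i
  [+1]  conj(Y_{7,1})(Ω₁) = +0.000581+0.000105i ; Y_{7,1}(Ω₂) = +0.092384-0.050998i ; Δ = +0.000059-0.000020i
  [+2]  conj(Y_{7,2})(Ω₁) = -0.306577-0.114972i ; Y_{7,2}(Ω₂) = +0.168867-0.268147i ; Δ = -0.082600+0.062793i
  [+3]  conj(Y_{7,3})(Ω₁) = +0.033554+0.020031i ; Y_{7,3}(Ω₂) = -0.003621+0.062775i ; Δ = -0.001379+0.002034i
  [+4]  conj(Y_{7,4})(Ω₁) = +0.257260+0.224531i ; Y_{7,4}(Ω₂) = +0.152365+0.318035i ; Δ = -0.032211+0.116028i
  [+5]  conj(Y_{7,5})(Ω₁) = -0.087838-0.110002i ; Y_{7,5}(Ω₂) = +0.043311+0.030896i ; Δ = -0.000406-0.007478i
  [+6]  conj(Y_{7,6})(Ω₁) = -0.162595-0.301601i ; Y_{7,6}(Ω₂) = -0.385158-0.044582i ; Δ = +0.049179+0.123413i
  [+7]  conj(Y_{7,7})(Ω₁) = +0.132411+0.406290i ; Y_{7,7}(Ω₂) = -0.367357+0.150642i ; Δ = -0.109846-0.129307i
Accumulated sum -0.452084+0.000000i; after 4π/(2l+1) scaling, -0.378737+0.000000i ⇒ P_7 = -0.378737

-0.378737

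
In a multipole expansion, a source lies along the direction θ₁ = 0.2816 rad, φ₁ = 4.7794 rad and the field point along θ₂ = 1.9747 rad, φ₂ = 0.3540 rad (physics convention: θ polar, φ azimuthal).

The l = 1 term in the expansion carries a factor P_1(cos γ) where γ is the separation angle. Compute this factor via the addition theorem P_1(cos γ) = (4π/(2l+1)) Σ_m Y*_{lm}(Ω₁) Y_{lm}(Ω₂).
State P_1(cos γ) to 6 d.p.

-0.449863

Addition theorem: P_1(cos γ) = (4π/3) Σ_m Y*_{lm}(Ω₁) Y_{lm}(Ω₂), m = −1…1:
  m=-1: +0.006429-0.095795i × +0.297995-0.110129i = -0.008634-0.029254i  (running Σ = -0.008634-0.029254i)
  m=0: +0.469357-0.000000i × -0.192026+0.000000i = -0.090129+0.000000i  (running Σ = -0.098763-0.029254i)
  m=1: -0.006429-0.095795i × -0.297995-0.110129i = -0.008634+0.029254i  (running Σ = -0.107397+0.000000i)
Total Σ_m = -0.107397+0.000000i. Multiply by 4.188790: -0.449863+0.000000i. P_1(cos γ) = -0.449863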